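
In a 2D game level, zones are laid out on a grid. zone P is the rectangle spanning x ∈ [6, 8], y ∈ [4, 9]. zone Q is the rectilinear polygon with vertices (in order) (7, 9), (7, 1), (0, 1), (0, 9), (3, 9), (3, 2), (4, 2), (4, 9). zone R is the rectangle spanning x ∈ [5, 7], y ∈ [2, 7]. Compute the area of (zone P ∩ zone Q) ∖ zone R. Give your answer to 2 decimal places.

|zone P ∩ zone Q| = 5.
|(zone P ∩ zone Q) ∩ zone R| = 3.
|(zone P ∩ zone Q) ∖ zone R| = 5 − 3 = 2.00.

2.00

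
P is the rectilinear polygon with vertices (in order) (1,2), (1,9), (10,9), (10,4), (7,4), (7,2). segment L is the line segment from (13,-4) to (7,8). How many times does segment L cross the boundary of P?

The segment meets the boundary at (9,4).

1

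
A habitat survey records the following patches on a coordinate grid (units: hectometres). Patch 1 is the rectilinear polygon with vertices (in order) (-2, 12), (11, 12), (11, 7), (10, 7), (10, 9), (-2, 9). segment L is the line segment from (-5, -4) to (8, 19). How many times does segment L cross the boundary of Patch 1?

The segment meets the boundary at (4.043,12), (2.348,9).

2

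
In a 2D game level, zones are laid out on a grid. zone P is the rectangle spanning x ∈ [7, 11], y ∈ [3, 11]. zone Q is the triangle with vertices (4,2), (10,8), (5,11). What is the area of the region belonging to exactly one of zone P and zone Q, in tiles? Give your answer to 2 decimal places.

|zone P| = 32, |zone Q| = 24, |zone P∩zone Q| = 7.2.
|zone P △ zone Q| = |zone P| + |zone Q| − 2·|zone P∩zone Q| = 32 + 24 − 14.4 = 41.60.

41.60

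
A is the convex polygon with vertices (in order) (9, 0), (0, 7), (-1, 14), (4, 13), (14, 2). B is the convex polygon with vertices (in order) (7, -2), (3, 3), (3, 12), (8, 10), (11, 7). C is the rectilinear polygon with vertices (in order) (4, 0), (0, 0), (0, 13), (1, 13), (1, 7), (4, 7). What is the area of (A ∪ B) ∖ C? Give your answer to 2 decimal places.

99.53

|A ∪ B| = 113.6508.
|(A ∪ B) ∩ C| = 14.125.
|(A ∪ B) ∖ C| = 113.6508 − 14.125 = 99.53.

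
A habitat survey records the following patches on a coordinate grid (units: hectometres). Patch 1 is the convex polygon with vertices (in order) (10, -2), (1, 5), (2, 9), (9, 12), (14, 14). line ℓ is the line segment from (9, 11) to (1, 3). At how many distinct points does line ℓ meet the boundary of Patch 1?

1

The segment meets the boundary at (2.125,4.125).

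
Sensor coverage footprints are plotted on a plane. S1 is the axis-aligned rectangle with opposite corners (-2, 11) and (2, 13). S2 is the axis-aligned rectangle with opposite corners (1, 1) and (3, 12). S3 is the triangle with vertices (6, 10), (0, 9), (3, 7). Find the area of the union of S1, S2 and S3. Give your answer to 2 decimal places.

By inclusion–exclusion:
Individual areas: |S1| = 8, |S2| = 22, |S3| = 7.5.
|S1∩S2|: x∈[1,2], y∈[11,12] → 1·1 = 1.
|S1∩S3| = 0.
|S2∩S3| = 3.3333.
|S1∩S2∩S3| = 0.
|S1 ∪ S2 ∪ S3| = 37.5 − 4.3333 + 0 = 33.17.

33.17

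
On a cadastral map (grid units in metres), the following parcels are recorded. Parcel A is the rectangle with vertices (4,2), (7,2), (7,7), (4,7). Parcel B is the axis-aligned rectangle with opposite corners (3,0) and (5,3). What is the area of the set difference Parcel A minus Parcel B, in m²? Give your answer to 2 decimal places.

14.00

|Parcel A∩Parcel B|: x∈[4,5], y∈[2,3] → 1·1 = 1.
|Parcel A| = 15.
|Parcel A ∖ Parcel B| = |Parcel A| − |Parcel A∩Parcel B| = 15 − 1 = 14.00.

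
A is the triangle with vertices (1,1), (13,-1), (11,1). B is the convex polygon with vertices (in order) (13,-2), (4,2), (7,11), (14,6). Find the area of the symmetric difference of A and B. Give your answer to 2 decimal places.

74.35

|A| = 10, |B| = 77, |A∩B| = 6.325.
|A △ B| = |A| + |B| − 2·|A∩B| = 10 + 77 − 12.65 = 74.35.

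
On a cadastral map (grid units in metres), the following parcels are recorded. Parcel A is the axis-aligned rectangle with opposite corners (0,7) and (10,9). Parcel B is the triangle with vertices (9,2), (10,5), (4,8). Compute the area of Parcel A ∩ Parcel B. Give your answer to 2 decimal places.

The intersection is the polygon with vertices (4.833,7), (4,8), (6,7).
By the shoelace formula its area is 0.58.

0.58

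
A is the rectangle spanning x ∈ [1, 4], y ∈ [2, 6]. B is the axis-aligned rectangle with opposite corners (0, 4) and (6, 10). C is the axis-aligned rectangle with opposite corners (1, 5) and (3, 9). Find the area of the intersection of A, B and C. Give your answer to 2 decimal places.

The intersection is the polygon with vertices (3,6), (3,5), (1,5), (1,6).
By the shoelace formula its area is 2.00.

2.00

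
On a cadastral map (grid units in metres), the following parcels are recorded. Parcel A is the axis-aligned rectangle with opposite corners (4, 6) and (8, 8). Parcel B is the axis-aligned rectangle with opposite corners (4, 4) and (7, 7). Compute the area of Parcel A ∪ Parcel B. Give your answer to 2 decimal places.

14.00

By inclusion–exclusion:
Individual areas: |Parcel A| = 8, |Parcel B| = 9.
|Parcel A∩Parcel B|: x∈[4,7], y∈[6,7] → 3·1 = 3.
|Parcel A ∪ Parcel B| = 17 − 3 = 14.00.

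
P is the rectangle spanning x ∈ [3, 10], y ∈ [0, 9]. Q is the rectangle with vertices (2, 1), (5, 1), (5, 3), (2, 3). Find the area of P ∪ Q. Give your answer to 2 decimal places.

65.00

By inclusion–exclusion:
Individual areas: |P| = 63, |Q| = 6.
|P∩Q|: x∈[3,5], y∈[1,3] → 2·2 = 4.
|P ∪ Q| = 69 − 4 = 65.00.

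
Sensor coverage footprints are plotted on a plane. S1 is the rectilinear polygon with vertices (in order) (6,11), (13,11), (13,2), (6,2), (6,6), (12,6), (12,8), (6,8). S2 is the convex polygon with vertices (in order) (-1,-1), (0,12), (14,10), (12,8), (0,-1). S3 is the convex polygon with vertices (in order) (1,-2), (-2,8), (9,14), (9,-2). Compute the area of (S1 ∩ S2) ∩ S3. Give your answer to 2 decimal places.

|S1 ∩ S2| = 22.0952.
|(S1 ∩ S2) ∩ S3| = 12.84.

12.84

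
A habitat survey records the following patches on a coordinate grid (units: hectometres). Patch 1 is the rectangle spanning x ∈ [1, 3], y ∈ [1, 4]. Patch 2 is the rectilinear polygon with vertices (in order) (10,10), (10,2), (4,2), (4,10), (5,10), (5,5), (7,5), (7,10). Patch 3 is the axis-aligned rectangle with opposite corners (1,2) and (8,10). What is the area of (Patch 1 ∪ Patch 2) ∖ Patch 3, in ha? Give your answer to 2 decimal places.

18.00

|Patch 1 ∪ Patch 2| = 44.
|(Patch 1 ∪ Patch 2) ∩ Patch 3| = 26.
|(Patch 1 ∪ Patch 2) ∖ Patch 3| = 44 − 26 = 18.00.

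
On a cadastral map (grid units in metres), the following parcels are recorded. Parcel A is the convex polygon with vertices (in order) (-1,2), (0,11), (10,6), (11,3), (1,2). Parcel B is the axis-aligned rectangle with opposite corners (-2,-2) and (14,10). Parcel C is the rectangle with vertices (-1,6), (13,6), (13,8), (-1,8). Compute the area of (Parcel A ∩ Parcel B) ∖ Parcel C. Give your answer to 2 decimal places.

|Parcel A ∩ Parcel B| = 65.9444.
|(Parcel A ∩ Parcel B) ∩ Parcel C| = 16.8889.
|(Parcel A ∩ Parcel B) ∖ Parcel C| = 65.9444 − 16.8889 = 49.06.

49.06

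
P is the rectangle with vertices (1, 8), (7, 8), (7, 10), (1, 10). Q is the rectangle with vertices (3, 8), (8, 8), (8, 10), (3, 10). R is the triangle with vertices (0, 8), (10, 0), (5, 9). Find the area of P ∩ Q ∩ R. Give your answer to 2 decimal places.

The intersection is the polygon with vertices (3,8), (3,8.6), (5,9), (5.556,8).
By the shoelace formula its area is 1.88.

1.88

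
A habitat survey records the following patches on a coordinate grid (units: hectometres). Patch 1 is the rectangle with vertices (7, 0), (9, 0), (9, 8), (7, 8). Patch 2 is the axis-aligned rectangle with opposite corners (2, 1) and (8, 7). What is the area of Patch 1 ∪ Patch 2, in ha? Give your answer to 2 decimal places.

46.00

By inclusion–exclusion:
Individual areas: |Patch 1| = 16, |Patch 2| = 36.
|Patch 1∩Patch 2|: x∈[7,8], y∈[1,7] → 1·6 = 6.
|Patch 1 ∪ Patch 2| = 52 − 6 = 46.00.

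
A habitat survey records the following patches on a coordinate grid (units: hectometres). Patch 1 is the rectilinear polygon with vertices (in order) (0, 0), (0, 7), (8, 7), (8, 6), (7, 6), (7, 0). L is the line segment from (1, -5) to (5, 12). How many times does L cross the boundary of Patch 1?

2

The segment meets the boundary at (3.824,7), (2.176,0).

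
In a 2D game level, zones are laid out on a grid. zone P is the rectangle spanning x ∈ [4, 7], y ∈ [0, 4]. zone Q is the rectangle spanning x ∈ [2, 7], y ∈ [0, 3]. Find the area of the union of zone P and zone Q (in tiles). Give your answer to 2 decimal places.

18.00

By inclusion–exclusion:
Individual areas: |zone P| = 12, |zone Q| = 15.
|zone P∩zone Q|: x∈[4,7], y∈[0,3] → 3·3 = 9.
|zone P ∪ zone Q| = 27 − 9 = 18.00.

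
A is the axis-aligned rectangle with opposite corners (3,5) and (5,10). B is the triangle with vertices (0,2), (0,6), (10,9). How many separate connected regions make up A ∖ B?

2

A ∖ B splits into 2 disjoint pieces (area 0.1786, area 5.6).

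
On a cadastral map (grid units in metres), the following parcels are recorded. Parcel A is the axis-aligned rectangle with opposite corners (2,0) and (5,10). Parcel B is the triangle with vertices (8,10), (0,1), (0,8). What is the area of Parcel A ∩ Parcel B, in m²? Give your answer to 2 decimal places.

11.81

The intersection is the polygon with vertices (5,6.625), (2,3.25), (2,8.5), (5,9.25).
By the shoelace formula its area is 11.81.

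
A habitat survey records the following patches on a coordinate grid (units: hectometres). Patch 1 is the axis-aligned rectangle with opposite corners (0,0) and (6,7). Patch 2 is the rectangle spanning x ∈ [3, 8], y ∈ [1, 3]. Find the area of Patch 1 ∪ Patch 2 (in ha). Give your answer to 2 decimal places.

46.00

By inclusion–exclusion:
Individual areas: |Patch 1| = 42, |Patch 2| = 10.
|Patch 1∩Patch 2|: x∈[3,6], y∈[1,3] → 3·2 = 6.
|Patch 1 ∪ Patch 2| = 52 − 6 = 46.00.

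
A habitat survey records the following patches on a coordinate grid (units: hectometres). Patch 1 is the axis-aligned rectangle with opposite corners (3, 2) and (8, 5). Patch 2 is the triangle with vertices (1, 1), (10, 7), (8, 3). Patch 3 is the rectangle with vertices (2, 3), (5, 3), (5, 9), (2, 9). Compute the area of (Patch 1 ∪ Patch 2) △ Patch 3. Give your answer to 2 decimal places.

29.08

|Patch 1 ∪ Patch 2| = 19.0833.
|(Patch 1 ∪ Patch 2) ∩ Patch 3| = 4.
|(Patch 1 ∪ Patch 2) △ Patch 3| = 19.0833 + 18 − 8 = 29.08.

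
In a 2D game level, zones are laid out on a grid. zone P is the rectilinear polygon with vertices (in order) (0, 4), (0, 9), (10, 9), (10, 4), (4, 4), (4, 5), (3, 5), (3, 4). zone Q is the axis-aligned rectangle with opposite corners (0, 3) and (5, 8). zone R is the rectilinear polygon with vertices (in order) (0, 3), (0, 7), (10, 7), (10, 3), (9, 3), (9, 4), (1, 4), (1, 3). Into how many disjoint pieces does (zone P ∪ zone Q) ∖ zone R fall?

2

(zone P ∪ zone Q) ∖ zone R splits into 2 disjoint pieces (area 20, area 4).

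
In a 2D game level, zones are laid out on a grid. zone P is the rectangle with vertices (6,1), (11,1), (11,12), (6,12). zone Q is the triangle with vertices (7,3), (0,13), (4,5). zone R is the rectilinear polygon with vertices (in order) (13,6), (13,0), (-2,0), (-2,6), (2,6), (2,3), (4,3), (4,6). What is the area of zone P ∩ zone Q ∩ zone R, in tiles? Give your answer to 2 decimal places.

0.38

The intersection is the polygon with vertices (7,3), (6,3.667), (6,4.429).
By the shoelace formula its area is 0.38.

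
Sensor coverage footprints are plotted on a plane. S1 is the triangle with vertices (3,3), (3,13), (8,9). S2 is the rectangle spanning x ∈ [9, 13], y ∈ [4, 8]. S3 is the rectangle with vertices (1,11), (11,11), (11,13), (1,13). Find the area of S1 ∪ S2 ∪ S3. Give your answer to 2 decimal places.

By inclusion–exclusion:
Individual areas: |S1| = 25, |S2| = 16, |S3| = 20.
|S1∩S2| = 0.
|S1∩S3| = 2.5.
|S2∩S3| = 0 (no overlap).
|S1∩S2∩S3| = 0.
|S1 ∪ S2 ∪ S3| = 61 − 2.5 + 0 = 58.50.

58.50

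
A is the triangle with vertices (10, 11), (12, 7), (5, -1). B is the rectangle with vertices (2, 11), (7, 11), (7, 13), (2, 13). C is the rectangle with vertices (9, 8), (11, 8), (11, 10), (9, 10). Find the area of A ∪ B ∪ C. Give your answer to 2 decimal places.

32.66

By inclusion–exclusion:
Individual areas: |A| = 22, |B| = 10, |C| = 4.
|A∩B| = 0.
|A∩C| = 3.3417.
|B∩C| = 0 (no overlap).
|A∩B∩C| = 0.
|A ∪ B ∪ C| = 36 − 3.3417 + 0 = 32.66.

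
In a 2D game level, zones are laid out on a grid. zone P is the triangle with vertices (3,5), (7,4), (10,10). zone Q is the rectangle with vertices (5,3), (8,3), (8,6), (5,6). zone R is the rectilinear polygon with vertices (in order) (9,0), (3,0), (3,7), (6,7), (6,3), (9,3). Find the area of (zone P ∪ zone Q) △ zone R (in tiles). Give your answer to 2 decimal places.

36.60

|zone P ∪ zone Q| = 18.
|(zone P ∪ zone Q) ∩ zone R| = 5.7.
|(zone P ∪ zone Q) △ zone R| = 18 + 30 − 11.4 = 36.60.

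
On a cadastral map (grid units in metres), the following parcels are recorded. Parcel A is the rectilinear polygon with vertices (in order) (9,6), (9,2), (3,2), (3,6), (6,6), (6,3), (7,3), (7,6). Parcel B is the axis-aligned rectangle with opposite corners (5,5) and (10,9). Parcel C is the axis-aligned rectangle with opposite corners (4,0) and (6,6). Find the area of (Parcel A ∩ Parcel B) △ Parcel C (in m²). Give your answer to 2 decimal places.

13.00

|Parcel A ∩ Parcel B| = 3.
|(Parcel A ∩ Parcel B) ∩ Parcel C| = 1.
|(Parcel A ∩ Parcel B) △ Parcel C| = 3 + 12 − 2 = 13.00.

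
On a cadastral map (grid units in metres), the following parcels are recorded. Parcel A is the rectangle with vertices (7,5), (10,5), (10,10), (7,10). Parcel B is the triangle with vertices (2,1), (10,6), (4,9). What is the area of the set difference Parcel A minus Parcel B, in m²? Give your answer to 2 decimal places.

|Parcel A| = 15, |Parcel A∩Parcel B| = 4.45.
|Parcel A ∖ Parcel B| = |Parcel A| − |Parcel A∩Parcel B| = 15 − 4.45 = 10.55.

10.55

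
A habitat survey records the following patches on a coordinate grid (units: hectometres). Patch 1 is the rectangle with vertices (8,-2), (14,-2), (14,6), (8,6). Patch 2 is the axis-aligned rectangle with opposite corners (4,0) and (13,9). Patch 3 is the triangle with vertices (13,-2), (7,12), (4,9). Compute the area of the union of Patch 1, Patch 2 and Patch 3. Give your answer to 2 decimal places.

105.43

By inclusion–exclusion:
Individual areas: |Patch 1| = 48, |Patch 2| = 81, |Patch 3| = 30.
|Patch 1∩Patch 2|: x∈[8,13], y∈[0,6] → 5·6 = 30.
|Patch 1∩Patch 3| = 11.0079.
|Patch 2∩Patch 3| = 22.7922.
|Patch 1∩Patch 2∩Patch 3| = 10.2287.
|Patch 1 ∪ Patch 2 ∪ Patch 3| = 159 − 63.8001 + 10.2287 = 105.43.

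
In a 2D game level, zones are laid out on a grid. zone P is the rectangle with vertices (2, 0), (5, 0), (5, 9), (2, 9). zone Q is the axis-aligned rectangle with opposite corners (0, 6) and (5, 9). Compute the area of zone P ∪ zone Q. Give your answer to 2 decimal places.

33.00

By inclusion–exclusion:
Individual areas: |zone P| = 27, |zone Q| = 15.
|zone P∩zone Q|: x∈[2,5], y∈[6,9] → 3·3 = 9.
|zone P ∪ zone Q| = 42 − 9 = 33.00.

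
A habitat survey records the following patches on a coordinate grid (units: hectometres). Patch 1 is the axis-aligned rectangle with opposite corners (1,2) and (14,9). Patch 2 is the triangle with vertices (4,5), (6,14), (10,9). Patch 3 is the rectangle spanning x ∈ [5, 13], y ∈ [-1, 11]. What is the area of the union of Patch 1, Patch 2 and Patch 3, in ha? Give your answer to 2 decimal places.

135.63

By inclusion–exclusion:
Individual areas: |Patch 1| = 91, |Patch 2| = 23, |Patch 3| = 96.
|Patch 1∩Patch 2| = 10.2222.
|Patch 1∩Patch 3|: x∈[5,13], y∈[2,9] → 8·7 = 56.
|Patch 2∩Patch 3| = 16.4833.
|Patch 1∩Patch 2∩Patch 3| = 8.3333.
|Patch 1 ∪ Patch 2 ∪ Patch 3| = 210 − 82.7056 + 8.3333 = 135.63.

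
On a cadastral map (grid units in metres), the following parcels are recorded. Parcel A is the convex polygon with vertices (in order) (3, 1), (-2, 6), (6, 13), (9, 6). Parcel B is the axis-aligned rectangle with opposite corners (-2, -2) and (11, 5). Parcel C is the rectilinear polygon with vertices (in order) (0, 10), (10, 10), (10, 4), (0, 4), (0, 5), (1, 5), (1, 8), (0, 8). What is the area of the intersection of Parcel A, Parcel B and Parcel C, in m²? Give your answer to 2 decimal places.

7.20

The intersection is the polygon with vertices (1,5), (7.8,5), (6.6,4), (0,4), (0,5).
By the shoelace formula its area is 7.20.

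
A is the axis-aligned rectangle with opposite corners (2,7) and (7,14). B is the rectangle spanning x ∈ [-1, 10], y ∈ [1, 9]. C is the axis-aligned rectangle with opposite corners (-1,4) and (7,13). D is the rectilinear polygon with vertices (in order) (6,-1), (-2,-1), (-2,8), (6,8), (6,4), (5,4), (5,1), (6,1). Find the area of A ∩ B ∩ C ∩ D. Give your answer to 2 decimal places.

4.00

The intersection is the polygon with vertices (2,8), (6,8), (6,7), (2,7).
By the shoelace formula its area is 4.00.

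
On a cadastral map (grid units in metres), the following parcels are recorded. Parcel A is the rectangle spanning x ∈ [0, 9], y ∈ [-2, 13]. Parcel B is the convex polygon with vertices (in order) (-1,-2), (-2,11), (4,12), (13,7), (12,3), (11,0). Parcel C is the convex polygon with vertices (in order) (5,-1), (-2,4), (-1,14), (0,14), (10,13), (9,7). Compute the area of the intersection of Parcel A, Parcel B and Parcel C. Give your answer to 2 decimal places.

83.79

The intersection is the polygon with vertices (0,11.333), (4,12), (9,9.222), (9,7), (5,-1), (0,2.571).
By the shoelace formula its area is 83.79.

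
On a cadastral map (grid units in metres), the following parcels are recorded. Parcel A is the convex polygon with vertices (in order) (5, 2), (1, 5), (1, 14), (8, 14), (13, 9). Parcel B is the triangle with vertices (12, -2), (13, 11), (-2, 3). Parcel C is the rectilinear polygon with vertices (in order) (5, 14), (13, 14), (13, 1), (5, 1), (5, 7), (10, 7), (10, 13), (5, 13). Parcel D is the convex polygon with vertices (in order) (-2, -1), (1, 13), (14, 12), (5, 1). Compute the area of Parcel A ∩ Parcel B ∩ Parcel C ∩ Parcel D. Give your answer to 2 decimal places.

16.39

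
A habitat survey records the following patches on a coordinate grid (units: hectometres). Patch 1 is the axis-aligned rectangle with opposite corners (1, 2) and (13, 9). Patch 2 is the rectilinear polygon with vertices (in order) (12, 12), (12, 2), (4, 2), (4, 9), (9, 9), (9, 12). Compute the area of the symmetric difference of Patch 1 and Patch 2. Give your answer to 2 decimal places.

37.00

|Patch 1| = 84, |Patch 2| = 65, |Patch 1∩Patch 2| = 56.
|Patch 1 △ Patch 2| = |Patch 1| + |Patch 2| − 2·|Patch 1∩Patch 2| = 84 + 65 − 112 = 37.00.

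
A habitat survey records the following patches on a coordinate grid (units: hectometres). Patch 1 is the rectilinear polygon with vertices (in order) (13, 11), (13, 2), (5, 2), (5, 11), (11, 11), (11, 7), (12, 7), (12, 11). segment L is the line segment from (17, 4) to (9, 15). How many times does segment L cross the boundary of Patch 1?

2

The segment meets the boundary at (12,10.875), (13,9.5).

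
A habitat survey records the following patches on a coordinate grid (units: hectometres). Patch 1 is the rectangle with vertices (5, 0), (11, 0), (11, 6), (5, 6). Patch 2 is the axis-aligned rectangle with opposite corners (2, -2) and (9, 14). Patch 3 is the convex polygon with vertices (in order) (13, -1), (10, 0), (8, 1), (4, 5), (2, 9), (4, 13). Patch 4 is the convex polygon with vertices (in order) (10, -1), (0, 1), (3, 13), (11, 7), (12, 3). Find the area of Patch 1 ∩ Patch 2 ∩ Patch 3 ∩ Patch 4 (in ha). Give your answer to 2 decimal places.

The intersection is the polygon with vertices (8.5,6), (9,5.222), (9,0.5), (8,1), (5,4), (5,6).
By the shoelace formula its area is 15.56.

15.56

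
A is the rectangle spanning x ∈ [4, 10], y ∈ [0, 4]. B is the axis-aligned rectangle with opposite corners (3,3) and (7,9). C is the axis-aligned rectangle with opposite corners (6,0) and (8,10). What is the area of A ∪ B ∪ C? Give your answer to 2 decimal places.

52.00

By inclusion–exclusion:
Individual areas: |A| = 24, |B| = 24, |C| = 20.
|A∩B|: x∈[4,7], y∈[3,4] → 3·1 = 3.
|A∩C|: x∈[6,8], y∈[0,4] → 2·4 = 8.
|B∩C|: x∈[6,7], y∈[3,9] → 1·6 = 6.
|A∩B∩C| = 1.
|A ∪ B ∪ C| = 68 − 17 + 1 = 52.00.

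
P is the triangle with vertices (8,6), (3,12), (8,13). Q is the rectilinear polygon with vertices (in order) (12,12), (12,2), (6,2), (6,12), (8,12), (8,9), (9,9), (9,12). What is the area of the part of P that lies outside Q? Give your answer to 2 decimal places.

|P| = 17.5, |P∩Q| = 9.6.
|P ∖ Q| = |P| − |P∩Q| = 17.5 − 9.6 = 7.90.

7.90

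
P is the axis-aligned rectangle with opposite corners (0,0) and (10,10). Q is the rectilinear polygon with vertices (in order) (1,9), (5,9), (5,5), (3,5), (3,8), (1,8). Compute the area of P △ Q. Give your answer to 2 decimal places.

90.00

|P| = 100, |Q| = 10, |P∩Q| = 10.
|P △ Q| = |P| + |Q| − 2·|P∩Q| = 100 + 10 − 20 = 90.00.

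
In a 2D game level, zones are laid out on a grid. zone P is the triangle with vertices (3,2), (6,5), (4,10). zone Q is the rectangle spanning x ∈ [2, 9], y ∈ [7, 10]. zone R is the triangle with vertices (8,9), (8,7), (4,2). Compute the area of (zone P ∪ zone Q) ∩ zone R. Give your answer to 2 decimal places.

1.28

|zone P ∪ zone Q| = 29.1375.
|(zone P ∪ zone Q) ∩ zone R| = 1.28.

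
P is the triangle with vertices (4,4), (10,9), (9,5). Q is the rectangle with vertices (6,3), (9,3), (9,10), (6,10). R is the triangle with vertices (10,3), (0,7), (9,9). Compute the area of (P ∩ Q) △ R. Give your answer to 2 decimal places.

21.42

|P ∩ Q| = 6.65.
|(P ∩ Q) ∩ R| = 6.6167.
|(P ∩ Q) △ R| = 6.65 + 28 − 13.2333 = 21.42.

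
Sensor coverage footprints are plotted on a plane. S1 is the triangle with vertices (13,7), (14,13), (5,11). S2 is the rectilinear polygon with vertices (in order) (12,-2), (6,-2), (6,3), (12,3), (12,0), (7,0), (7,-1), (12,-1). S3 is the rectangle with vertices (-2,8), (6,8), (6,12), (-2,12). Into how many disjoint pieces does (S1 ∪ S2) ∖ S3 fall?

(S1 ∪ S2) ∖ S3 splits into 2 disjoint pieces (area 25.6389, area 25).

2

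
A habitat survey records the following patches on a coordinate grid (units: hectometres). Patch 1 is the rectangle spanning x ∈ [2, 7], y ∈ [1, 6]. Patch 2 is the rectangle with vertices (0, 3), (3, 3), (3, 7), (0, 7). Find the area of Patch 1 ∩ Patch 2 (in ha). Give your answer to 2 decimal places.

3.00

|Patch 1∩Patch 2|: x∈[2,3], y∈[3,6] → 1·3 = 3.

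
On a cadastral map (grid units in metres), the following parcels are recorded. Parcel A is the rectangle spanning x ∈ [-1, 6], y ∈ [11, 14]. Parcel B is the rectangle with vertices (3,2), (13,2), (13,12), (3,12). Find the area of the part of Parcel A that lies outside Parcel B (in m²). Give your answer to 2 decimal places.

18.00

|Parcel A∩Parcel B|: x∈[3,6], y∈[11,12] → 3·1 = 3.
|Parcel A| = 21.
|Parcel A ∖ Parcel B| = |Parcel A| − |Parcel A∩Parcel B| = 21 − 3 = 18.00.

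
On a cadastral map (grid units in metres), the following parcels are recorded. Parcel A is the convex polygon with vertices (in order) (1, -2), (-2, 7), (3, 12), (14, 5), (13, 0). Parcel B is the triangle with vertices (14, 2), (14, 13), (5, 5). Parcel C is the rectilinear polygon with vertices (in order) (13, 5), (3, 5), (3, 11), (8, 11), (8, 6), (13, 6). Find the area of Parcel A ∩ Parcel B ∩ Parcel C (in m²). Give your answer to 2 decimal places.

The intersection is the polygon with vertices (8,7.667), (8,6), (12.429,6), (13,5.636), (13,5), (5,5).
By the shoelace formula its area is 8.90.

8.90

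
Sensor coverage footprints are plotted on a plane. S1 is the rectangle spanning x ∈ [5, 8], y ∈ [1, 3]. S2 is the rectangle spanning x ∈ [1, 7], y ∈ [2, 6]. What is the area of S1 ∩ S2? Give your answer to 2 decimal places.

2.00

|S1∩S2|: x∈[5,7], y∈[2,3] → 2·1 = 2.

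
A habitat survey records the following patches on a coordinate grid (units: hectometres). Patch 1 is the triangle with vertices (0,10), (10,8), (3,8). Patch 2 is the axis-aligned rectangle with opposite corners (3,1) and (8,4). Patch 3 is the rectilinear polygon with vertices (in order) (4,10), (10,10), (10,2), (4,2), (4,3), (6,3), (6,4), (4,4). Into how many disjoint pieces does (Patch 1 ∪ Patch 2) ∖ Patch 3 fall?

(Patch 1 ∪ Patch 2) ∖ Patch 3 splits into 2 disjoint pieces (area 3.4, area 9).

2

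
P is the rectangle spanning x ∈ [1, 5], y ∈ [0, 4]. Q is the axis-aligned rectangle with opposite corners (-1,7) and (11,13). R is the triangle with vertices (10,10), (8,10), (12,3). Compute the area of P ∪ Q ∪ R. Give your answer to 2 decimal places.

By inclusion–exclusion:
Individual areas: |P| = 16, |Q| = 72, |R| = 7.
|P∩Q| = 0 (no overlap).
|P∩R| = 0.
|Q∩R| = 4.7143.
|P∩Q∩R| = 0.
|P ∪ Q ∪ R| = 95 − 4.7143 + 0 = 90.29.

90.29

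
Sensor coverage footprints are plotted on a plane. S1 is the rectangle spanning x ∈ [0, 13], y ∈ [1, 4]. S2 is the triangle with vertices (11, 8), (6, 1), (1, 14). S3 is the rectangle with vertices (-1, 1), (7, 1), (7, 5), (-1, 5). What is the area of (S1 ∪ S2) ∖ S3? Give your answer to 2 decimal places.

|S1 ∪ S2| = 84.0549.
|(S1 ∪ S2) ∩ S3| = 23.3462.
|(S1 ∪ S2) ∖ S3| = 84.0549 − 23.3462 = 60.71.

60.71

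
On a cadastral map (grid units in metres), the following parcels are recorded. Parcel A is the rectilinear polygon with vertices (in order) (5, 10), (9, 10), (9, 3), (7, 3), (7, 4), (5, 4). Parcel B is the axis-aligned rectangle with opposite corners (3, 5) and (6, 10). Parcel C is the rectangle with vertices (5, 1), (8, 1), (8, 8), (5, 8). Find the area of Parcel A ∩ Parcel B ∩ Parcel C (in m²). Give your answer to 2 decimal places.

3.00

The intersection is the polygon with vertices (6,5), (5,5), (5,8), (6,8).
By the shoelace formula its area is 3.00.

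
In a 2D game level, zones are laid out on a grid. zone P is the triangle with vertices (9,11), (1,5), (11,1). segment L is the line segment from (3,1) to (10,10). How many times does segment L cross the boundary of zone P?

The segment meets the boundary at (9.364,9.182), (4.898,3.441).

2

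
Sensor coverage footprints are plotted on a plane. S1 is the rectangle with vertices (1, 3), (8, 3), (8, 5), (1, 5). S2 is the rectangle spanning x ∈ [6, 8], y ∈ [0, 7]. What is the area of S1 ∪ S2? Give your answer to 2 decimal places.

By inclusion–exclusion:
Individual areas: |S1| = 14, |S2| = 14.
|S1∩S2|: x∈[6,8], y∈[3,5] → 2·2 = 4.
|S1 ∪ S2| = 28 − 4 = 24.00.

24.00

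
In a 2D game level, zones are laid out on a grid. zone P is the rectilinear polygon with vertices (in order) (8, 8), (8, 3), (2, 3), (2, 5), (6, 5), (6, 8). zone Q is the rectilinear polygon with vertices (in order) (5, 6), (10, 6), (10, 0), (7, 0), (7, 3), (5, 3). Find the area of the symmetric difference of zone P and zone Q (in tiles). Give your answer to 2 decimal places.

26.00

|zone P| = 18, |zone Q| = 24, |zone P∩zone Q| = 8.
|zone P △ zone Q| = |zone P| + |zone Q| − 2·|zone P∩zone Q| = 18 + 24 − 16 = 26.00.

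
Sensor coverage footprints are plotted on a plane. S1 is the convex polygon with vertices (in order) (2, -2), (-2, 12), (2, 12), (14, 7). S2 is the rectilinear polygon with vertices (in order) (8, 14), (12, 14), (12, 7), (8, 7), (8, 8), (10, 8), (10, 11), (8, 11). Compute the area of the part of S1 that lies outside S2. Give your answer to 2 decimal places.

107.50

|S1| = 112, |S1∩S2| = 4.5.
|S1 ∖ S2| = |S1| − |S1∩S2| = 112 − 4.5 = 107.50.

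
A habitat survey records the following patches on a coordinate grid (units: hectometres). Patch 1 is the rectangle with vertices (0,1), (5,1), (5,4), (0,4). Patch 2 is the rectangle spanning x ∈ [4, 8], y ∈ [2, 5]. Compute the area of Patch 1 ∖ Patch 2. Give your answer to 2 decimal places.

13.00

|Patch 1∩Patch 2|: x∈[4,5], y∈[2,4] → 1·2 = 2.
|Patch 1| = 15.
|Patch 1 ∖ Patch 2| = |Patch 1| − |Patch 1∩Patch 2| = 15 − 2 = 13.00.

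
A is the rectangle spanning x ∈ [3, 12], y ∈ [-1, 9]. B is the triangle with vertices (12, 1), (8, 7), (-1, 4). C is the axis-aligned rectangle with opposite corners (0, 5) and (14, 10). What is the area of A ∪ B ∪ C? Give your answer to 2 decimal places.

128.35

By inclusion–exclusion:
Individual areas: |A| = 90, |B| = 33, |C| = 70.
|A∩B| = 28.4872.
|A∩C|: x∈[3,12], y∈[5,9] → 9·4 = 36.
|B∩C| = 7.3333.
|A∩B∩C| = 7.1667.
|A ∪ B ∪ C| = 193 − 71.8205 + 7.1667 = 128.35.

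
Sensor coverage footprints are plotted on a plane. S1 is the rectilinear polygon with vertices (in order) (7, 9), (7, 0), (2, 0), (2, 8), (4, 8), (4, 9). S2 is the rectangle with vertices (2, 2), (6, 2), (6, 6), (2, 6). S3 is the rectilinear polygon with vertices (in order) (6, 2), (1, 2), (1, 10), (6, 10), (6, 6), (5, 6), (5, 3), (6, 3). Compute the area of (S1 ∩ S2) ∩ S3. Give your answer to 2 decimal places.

|S1 ∩ S2| = 16.
|(S1 ∩ S2) ∩ S3| = 13.00.

13.00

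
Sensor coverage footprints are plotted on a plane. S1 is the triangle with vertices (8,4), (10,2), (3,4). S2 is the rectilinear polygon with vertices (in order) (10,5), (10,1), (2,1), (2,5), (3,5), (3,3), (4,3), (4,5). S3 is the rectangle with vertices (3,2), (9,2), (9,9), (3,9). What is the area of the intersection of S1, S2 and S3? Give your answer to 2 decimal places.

4.50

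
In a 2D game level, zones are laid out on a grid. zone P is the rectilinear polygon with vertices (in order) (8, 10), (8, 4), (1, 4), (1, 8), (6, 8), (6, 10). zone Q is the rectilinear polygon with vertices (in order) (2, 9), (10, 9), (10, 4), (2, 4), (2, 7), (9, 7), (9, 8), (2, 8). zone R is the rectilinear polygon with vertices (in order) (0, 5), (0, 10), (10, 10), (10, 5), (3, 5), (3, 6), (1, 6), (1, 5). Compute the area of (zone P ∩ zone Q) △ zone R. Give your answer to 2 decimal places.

|zone P ∩ zone Q| = 20.
|(zone P ∩ zone Q) ∩ zone R| = 13.
|(zone P ∩ zone Q) △ zone R| = 20 + 48 − 26 = 42.00.

42.00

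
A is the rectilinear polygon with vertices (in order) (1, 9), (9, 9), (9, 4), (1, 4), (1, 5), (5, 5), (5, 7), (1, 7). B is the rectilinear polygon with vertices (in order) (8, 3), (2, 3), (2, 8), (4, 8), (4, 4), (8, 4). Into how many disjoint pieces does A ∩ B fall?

2

A ∩ B splits into 2 disjoint pieces (area 2, area 2).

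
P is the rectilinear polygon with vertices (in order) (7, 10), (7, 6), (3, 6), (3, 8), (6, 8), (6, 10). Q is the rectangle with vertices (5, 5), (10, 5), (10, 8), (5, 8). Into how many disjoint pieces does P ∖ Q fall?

P ∖ Q splits into 2 disjoint pieces (area 2, area 4).

2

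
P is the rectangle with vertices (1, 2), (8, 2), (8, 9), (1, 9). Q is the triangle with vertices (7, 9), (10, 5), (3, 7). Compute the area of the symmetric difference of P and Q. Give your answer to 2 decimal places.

|P| = 49, |Q| = 11, |P∩Q| = 8.9048.
|P △ Q| = |P| + |Q| − 2·|P∩Q| = 49 + 11 − 17.8095 = 42.19.

42.19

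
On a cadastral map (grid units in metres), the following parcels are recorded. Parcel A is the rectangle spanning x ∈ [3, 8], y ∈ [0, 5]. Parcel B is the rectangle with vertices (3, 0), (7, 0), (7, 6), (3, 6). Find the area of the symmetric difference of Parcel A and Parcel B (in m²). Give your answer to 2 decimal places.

9.00

|Parcel A∩Parcel B|: x∈[3,7], y∈[0,5] → 4·5 = 20.
|Parcel A △ Parcel B| = |Parcel A| + |Parcel B| − 2·|Parcel A∩Parcel B| = 25 + 24 − 40 = 9.00.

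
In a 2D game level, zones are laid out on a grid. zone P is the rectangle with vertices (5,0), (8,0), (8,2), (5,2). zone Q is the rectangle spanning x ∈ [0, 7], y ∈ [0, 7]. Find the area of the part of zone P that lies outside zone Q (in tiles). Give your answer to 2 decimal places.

2.00

|zone P∩zone Q|: x∈[5,7], y∈[0,2] → 2·2 = 4.
|zone P| = 6.
|zone P ∖ zone Q| = |zone P| − |zone P∩zone Q| = 6 − 4 = 2.00.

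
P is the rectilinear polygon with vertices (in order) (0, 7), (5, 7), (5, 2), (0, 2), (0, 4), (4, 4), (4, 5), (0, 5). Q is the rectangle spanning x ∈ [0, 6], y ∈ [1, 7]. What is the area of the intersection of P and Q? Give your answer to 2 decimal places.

21.00

The intersection is the polygon with vertices (5,7), (5,2), (0,2), (0,4), (4,4), (4,5), (0,5), (0,7).
By the shoelace formula its area is 21.00.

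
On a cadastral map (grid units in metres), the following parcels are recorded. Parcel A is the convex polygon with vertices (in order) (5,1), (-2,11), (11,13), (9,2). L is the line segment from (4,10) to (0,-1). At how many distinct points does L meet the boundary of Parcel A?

The segment meets the boundary at (2.188,5.017).

1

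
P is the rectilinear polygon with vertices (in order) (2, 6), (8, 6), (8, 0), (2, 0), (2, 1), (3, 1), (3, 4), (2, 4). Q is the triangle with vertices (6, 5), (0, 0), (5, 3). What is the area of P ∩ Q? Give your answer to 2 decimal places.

The intersection is the polygon with vertices (3,2.5), (6,5), (5,3), (3,1.8).
By the shoelace formula its area is 2.45.

2.45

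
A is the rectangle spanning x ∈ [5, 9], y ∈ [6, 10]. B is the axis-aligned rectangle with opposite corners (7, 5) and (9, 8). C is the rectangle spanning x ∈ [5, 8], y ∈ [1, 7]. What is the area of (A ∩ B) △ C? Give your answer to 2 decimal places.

|A ∩ B| = 4.
|(A ∩ B) ∩ C| = 1.
|(A ∩ B) △ C| = 4 + 18 − 2 = 20.00.

20.00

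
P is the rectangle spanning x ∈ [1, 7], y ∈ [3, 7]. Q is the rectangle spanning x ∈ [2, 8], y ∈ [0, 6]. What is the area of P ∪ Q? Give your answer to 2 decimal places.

By inclusion–exclusion:
Individual areas: |P| = 24, |Q| = 36.
|P∩Q|: x∈[2,7], y∈[3,6] → 5·3 = 15.
|P ∪ Q| = 60 − 15 = 45.00.

45.00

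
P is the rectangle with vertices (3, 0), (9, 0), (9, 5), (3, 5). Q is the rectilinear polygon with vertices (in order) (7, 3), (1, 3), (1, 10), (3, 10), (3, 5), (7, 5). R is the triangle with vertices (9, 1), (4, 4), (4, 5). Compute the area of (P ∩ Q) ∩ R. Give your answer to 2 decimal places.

The region (P ∩ Q) ∩ R is the polygon with vertices (5.667,3), (4,4), (4,5), (6.5,3).
By the shoelace formula its area is 1.67.

1.67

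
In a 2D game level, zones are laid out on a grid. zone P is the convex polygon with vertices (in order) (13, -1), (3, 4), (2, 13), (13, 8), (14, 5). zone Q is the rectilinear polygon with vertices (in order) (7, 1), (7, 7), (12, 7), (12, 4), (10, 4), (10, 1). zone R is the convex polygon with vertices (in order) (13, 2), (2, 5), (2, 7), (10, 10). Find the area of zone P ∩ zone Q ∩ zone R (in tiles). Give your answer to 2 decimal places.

16.30

The intersection is the polygon with vertices (7,7), (11.125,7), (12,4.667), (12,4), (10,4), (10,2.818), (7,3.636).
By the shoelace formula its area is 16.30.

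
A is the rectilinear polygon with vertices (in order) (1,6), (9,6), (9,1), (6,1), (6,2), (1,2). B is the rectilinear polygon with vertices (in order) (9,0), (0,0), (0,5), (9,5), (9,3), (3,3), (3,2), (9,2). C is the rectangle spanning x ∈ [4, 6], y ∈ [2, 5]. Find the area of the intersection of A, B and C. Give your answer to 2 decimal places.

4.00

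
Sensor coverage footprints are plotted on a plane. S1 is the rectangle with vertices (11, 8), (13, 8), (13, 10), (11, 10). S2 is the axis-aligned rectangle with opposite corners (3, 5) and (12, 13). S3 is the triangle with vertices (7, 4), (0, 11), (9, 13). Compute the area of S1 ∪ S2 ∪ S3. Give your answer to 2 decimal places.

By inclusion–exclusion:
Individual areas: |S1| = 4, |S2| = 72, |S3| = 38.5.
|S1∩S2|: x∈[11,12], y∈[8,10] → 1·2 = 2.
|S1∩S3| = 0.
|S2∩S3| = 32.3889.
|S1∩S2∩S3| = 0.
|S1 ∪ S2 ∪ S3| = 114.5 − 34.3889 + 0 = 80.11.

80.11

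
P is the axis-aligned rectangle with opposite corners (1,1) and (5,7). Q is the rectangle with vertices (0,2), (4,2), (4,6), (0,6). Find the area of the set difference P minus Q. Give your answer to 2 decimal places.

12.00

|P∩Q|: x∈[1,4], y∈[2,6] → 3·4 = 12.
|P| = 24.
|P ∖ Q| = |P| − |P∩Q| = 24 − 12 = 12.00.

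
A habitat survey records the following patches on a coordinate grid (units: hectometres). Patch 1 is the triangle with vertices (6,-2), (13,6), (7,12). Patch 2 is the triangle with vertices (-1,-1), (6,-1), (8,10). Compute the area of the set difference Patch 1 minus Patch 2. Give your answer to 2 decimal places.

39.96

|Patch 1| = 45, |Patch 1∩Patch 2| = 5.0414.
|Patch 1 ∖ Patch 2| = |Patch 1| − |Patch 1∩Patch 2| = 45 − 5.0414 = 39.96.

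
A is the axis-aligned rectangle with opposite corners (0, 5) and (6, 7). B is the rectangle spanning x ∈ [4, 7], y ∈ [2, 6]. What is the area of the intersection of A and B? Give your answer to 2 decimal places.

2.00

|A∩B|: x∈[4,6], y∈[5,6] → 2·1 = 2.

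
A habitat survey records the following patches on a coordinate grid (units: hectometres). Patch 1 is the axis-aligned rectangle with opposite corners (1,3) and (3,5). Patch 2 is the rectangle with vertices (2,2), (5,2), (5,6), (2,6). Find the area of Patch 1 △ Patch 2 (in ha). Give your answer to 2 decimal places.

|Patch 1∩Patch 2|: x∈[2,3], y∈[3,5] → 1·2 = 2.
|Patch 1 △ Patch 2| = |Patch 1| + |Patch 2| − 2·|Patch 1∩Patch 2| = 4 + 12 − 4 = 12.00.

12.00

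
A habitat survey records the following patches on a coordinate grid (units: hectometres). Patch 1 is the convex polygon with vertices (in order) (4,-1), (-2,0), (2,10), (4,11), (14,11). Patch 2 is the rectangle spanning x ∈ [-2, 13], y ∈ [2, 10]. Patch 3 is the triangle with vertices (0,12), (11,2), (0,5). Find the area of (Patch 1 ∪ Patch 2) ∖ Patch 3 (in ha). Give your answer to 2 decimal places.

112.24

|Patch 1 ∪ Patch 2| = 148.55.
|(Patch 1 ∪ Patch 2) ∩ Patch 3| = 36.3065.
|(Patch 1 ∪ Patch 2) ∖ Patch 3| = 148.55 − 36.3065 = 112.24.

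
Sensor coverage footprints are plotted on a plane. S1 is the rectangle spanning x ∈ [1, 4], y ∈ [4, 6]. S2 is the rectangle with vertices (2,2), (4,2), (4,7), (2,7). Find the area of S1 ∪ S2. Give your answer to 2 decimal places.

12.00

By inclusion–exclusion:
Individual areas: |S1| = 6, |S2| = 10.
|S1∩S2|: x∈[2,4], y∈[4,6] → 2·2 = 4.
|S1 ∪ S2| = 16 − 4 = 12.00.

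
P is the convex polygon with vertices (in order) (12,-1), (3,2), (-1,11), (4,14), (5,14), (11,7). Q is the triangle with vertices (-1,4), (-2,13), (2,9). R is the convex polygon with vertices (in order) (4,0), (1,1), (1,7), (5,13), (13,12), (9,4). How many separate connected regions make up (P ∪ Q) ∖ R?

(P ∪ Q) ∖ R splits into 2 disjoint pieces (area 30.0478, area 23.4009).

2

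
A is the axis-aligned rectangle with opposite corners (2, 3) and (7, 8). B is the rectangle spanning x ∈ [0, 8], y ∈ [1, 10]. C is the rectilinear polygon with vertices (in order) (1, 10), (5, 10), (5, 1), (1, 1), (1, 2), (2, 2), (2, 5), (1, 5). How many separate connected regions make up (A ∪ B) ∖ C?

(A ∪ B) ∖ C splits into 2 disjoint pieces (area 12, area 27).

2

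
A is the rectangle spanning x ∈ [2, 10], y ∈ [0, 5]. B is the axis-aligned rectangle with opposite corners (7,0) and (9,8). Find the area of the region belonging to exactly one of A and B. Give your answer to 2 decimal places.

|A∩B|: x∈[7,9], y∈[0,5] → 2·5 = 10.
|A △ B| = |A| + |B| − 2·|A∩B| = 40 + 16 − 20 = 36.00.

36.00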